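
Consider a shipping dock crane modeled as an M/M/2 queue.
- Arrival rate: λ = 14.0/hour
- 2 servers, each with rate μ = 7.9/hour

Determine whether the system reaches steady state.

Stability requires ρ = λ/(cμ) < 1
ρ = 14.0/(2 × 7.9) = 14.0/15.80 = 0.8861
Since 0.8861 < 1, the system is STABLE.
The servers are busy 88.61% of the time.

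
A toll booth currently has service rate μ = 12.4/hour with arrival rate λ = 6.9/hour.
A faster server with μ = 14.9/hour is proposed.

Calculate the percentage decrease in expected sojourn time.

System 1: ρ₁ = 6.9/12.4 = 0.5565, W₁ = 1/(12.4-6.9) = 0.18182
System 2: ρ₂ = 6.9/14.9 = 0.4631, W₂ = 1/(14.9-6.9) = 0.12500
Improvement: (W₁-W₂)/W₁ = (0.18182-0.12500)/0.18182 = 31.25%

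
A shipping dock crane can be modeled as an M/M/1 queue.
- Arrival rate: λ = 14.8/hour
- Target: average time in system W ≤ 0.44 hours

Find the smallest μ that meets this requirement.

For M/M/1: W = 1/(μ-λ)
Need W ≤ 0.44, so 1/(μ-λ) ≤ 0.44
μ - λ ≥ 1/0.44 = 2.2727
μ ≥ 14.8 + 2.2727 = 17.0727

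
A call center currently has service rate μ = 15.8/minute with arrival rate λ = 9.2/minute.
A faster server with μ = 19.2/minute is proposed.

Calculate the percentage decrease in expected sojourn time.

System 1: ρ₁ = 9.2/15.8 = 0.5823, W₁ = 1/(15.8-9.2) = 0.15152
System 2: ρ₂ = 9.2/19.2 = 0.4792, W₂ = 1/(19.2-9.2) = 0.10000
Improvement: (W₁-W₂)/W₁ = (0.15152-0.10000)/0.15152 = 34.00%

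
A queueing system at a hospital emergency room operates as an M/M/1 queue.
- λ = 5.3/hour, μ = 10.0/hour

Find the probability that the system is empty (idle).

ρ = λ/μ = 5.3/10.0 = 0.5300
P(0) = 1 - ρ = 1 - 0.5300 = 0.4700
The server is idle 47.00% of the time.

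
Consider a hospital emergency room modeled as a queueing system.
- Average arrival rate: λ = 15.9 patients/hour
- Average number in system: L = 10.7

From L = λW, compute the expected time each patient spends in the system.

Little's Law: L = λW, so W = L/λ
W = 10.7/15.9 = 0.6730 hours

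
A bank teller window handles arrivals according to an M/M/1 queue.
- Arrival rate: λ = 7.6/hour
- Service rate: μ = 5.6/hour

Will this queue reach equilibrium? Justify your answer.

Stability requires ρ = λ/(cμ) < 1
ρ = 7.6/(1 × 5.6) = 7.6/5.60 = 1.3571
Since 1.3571 ≥ 1, the system is UNSTABLE.
Queue grows without bound. Need μ > λ = 7.6.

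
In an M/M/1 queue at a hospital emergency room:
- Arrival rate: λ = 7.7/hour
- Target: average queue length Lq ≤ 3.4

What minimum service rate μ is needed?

For M/M/1: Lq = λ²/(μ(μ-λ))
Need Lq ≤ 3.4, i.e. μ(μ-λ) ≥ λ²/3.4
μ² - 7.7μ - 59.29/3.4 ≥ 0  →  μ² - 7.7μ - 17.438235 ≥ 0
Quadratic formula (positive root): μ = [λ + √(λ² + 4×17.438235)]/2
Discriminant: 59.29 + 4×17.438235 = 129.0429, √129.0429 = 11.35971
μ ≥ (7.7 + 11.35971)/2 = 9.5299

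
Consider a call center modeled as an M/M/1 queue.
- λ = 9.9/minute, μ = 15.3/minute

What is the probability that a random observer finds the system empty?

ρ = λ/μ = 9.9/15.3 = 0.6471
P(0) = 1 - ρ = 1 - 0.6471 = 0.3529
The server is idle 35.29% of the time.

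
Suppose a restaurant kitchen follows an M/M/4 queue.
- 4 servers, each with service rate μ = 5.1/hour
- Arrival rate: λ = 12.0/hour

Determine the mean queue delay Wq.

Traffic intensity: ρ = λ/(cμ) = 12.0/(4×5.1) = 0.5882
Since ρ = 0.5882 < 1, system is stable.
Offered load a = λ/μ = cρ = 12.0/5.1 = 2.3529
P₀ = [ Σₙ₌₀^3 aⁿ/n! + a^4/(4!(1-ρ)) ]⁻¹
Σ = a^0/0! + a^1/1! + a^2/2! + a^3/3! = 1.0000 + 2.3529 + 2.7682 + 2.1711 = 8.2922
a^4/(4!(1-ρ)) = 30.6510/(24 × 0.41176) = 3.1016
P₀ = 1/(8.2922 + 3.1016) = 0.08777
Lq = P₀·a^4·ρ / (4!(1-ρ)²) = 0.087767 × 30.6510 × 0.58824 / (24 × 0.16955) = 0.3889
Wq = Lq/λ = 0.3889/12.0 = 0.03241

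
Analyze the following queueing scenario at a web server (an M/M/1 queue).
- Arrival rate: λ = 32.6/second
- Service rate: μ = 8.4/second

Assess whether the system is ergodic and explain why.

Stability requires ρ = λ/(cμ) < 1
ρ = 32.6/(1 × 8.4) = 32.6/8.40 = 3.8810
Since 3.8810 ≥ 1, the system is UNSTABLE.
Queue grows without bound. Need μ > λ = 32.6.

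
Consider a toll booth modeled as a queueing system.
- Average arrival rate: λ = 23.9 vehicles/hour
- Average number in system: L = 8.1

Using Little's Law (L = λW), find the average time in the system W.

Little's Law: L = λW, so W = L/λ
W = 8.1/23.9 = 0.3389 hours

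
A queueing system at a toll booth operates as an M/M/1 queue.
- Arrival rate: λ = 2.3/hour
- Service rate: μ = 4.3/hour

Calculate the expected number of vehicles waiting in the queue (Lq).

ρ = λ/μ = 2.3/4.3 = 0.5349
For M/M/1: Lq = λ²/(μ(μ-λ))
Lq = 5.29/(4.3 × 2.00)
Lq = 0.6151 vehicles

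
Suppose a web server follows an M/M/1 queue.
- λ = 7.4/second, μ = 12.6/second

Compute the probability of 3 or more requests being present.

ρ = λ/μ = 7.4/12.6 = 0.5873
P(N ≥ n) = ρⁿ
P(N ≥ 3) = 0.5873^3
P(N ≥ 3) = 0.2026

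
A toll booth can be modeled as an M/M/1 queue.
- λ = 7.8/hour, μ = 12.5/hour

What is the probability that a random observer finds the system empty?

ρ = λ/μ = 7.8/12.5 = 0.6240
P(0) = 1 - ρ = 1 - 0.6240 = 0.3760
The server is idle 37.60% of the time.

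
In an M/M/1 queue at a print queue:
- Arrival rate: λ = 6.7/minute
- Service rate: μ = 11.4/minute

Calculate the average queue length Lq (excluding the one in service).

ρ = λ/μ = 6.7/11.4 = 0.5877
For M/M/1: Lq = λ²/(μ(μ-λ))
Lq = 44.89/(11.4 × 4.70)
Lq = 0.8378 jobs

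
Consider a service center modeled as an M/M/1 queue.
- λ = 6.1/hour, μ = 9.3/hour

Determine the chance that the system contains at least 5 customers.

ρ = λ/μ = 6.1/9.3 = 0.6559
P(N ≥ n) = ρⁿ
P(N ≥ 5) = 0.6559^5
P(N ≥ 5) = 0.1214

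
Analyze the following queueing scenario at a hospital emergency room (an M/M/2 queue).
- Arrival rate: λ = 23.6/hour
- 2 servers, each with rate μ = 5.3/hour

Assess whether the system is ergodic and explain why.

Stability requires ρ = λ/(cμ) < 1
ρ = 23.6/(2 × 5.3) = 23.6/10.60 = 2.2264
Since 2.2264 ≥ 1, the system is UNSTABLE.
Need c > λ/μ = 23.6/5.3 = 4.45.
Minimum servers needed: c = 5.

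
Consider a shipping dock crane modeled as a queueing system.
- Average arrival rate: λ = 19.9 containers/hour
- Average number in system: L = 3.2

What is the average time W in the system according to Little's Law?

Little's Law: L = λW, so W = L/λ
W = 3.2/19.9 = 0.1608 hours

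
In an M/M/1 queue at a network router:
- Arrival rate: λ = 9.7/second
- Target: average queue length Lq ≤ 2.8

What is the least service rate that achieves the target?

For M/M/1: Lq = λ²/(μ(μ-λ))
Need Lq ≤ 2.8, i.e. μ(μ-λ) ≥ λ²/2.8
μ² - 9.7μ - 94.09/2.8 ≥ 0  →  μ² - 9.7μ - 33.60357 ≥ 0
Quadratic formula (positive root): μ = [λ + √(λ² + 4×33.60357)]/2
Discriminant: 94.09 + 4×33.60357 = 228.5043, √228.5043 = 15.1164
μ ≥ (9.7 + 15.1164)/2 = 12.4082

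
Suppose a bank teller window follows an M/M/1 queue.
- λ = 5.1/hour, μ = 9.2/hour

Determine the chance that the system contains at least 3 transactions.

ρ = λ/μ = 5.1/9.2 = 0.55435
P(N ≥ n) = ρⁿ
P(N ≥ 3) = 0.55435^3
P(N ≥ 3) = 0.1704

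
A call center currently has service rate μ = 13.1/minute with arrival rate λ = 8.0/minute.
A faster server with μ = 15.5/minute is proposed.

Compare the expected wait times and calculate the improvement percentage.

System 1: ρ₁ = 8.0/13.1 = 0.6107, W₁ = 1/(13.1-8.0) = 0.19608
System 2: ρ₂ = 8.0/15.5 = 0.5161, W₂ = 1/(15.5-8.0) = 0.13333
Improvement: (W₁-W₂)/W₁ = (0.19608-0.13333)/0.19608 = 32.00%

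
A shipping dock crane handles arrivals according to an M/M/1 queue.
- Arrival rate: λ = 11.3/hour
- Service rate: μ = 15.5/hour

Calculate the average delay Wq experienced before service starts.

First, compute utilization: ρ = λ/μ = 11.3/15.5 = 0.7290
For M/M/1: Wq = λ/(μ(μ-λ))
Wq = 11.3/(15.5 × (15.5-11.3))
Wq = 11.3/(15.5 × 4.20)
Wq = 0.1736 hours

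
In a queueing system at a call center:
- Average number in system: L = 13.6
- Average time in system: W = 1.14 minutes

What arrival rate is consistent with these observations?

Little's Law: L = λW, so λ = L/W
λ = 13.6/1.14 = 11.9298 calls/minute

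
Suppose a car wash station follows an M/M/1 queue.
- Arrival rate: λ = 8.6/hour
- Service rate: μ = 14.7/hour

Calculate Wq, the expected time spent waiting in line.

First, compute utilization: ρ = λ/μ = 8.6/14.7 = 0.5850
For M/M/1: Wq = λ/(μ(μ-λ))
Wq = 8.6/(14.7 × (14.7-8.6))
Wq = 8.6/(14.7 × 6.10)
Wq = 0.09591 hours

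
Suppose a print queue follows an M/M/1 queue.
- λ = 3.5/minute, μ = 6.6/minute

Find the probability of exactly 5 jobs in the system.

ρ = λ/μ = 3.5/6.6 = 0.5303
P(n) = (1-ρ)ρⁿ
P(5) = (1-0.5303) × 0.5303^5
P(5) = 0.4697 × 0.04194
P(5) = 0.01970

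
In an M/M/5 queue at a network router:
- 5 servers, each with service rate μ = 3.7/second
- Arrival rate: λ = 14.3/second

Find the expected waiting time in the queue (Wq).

Traffic intensity: ρ = λ/(cμ) = 14.3/(5×3.7) = 0.7730
Since ρ = 0.7730 < 1, system is stable.
Offered load a = λ/μ = cρ = 14.3/3.7 = 3.8649
P₀ = [ Σₙ₌₀^4 aⁿ/n! + a^5/(5!(1-ρ)) ]⁻¹
Σ = a^0/0! + a^1/1! + a^2/2! + a^3/3! + a^4/4! = 1.0000 + 3.8649 + 7.4686 + 9.6217 + 9.2966 = 31.2518
a^5/(5!(1-ρ)) = 862.32617/(120 × 0.22702703) = 31.6528
P₀ = 1/(31.2518 + 31.6528) = 0.01590
Lq = P₀·a^5·ρ / (5!(1-ρ)²) = 0.015897 × 862.3262 × 0.77297 / (120 × 0.051541) = 1.7132
Wq = Lq/λ = 1.7132/14.3 = 0.1198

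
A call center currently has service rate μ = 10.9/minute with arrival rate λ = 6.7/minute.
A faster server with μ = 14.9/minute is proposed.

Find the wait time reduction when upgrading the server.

System 1: ρ₁ = 6.7/10.9 = 0.6147, W₁ = 1/(10.9-6.7) = 0.23810
System 2: ρ₂ = 6.7/14.9 = 0.4497, W₂ = 1/(14.9-6.7) = 0.12195
Improvement: (W₁-W₂)/W₁ = (0.23810-0.12195)/0.23810 = 48.78%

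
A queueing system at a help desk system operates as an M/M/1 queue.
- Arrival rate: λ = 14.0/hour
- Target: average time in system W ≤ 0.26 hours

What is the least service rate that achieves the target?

For M/M/1: W = 1/(μ-λ)
Need W ≤ 0.26, so 1/(μ-λ) ≤ 0.26
μ - λ ≥ 1/0.26 = 3.8462
μ ≥ 14.0 + 3.8462 = 17.8462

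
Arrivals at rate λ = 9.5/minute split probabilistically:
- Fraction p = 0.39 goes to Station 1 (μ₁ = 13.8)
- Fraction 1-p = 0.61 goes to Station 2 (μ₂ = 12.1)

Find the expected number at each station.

Effective rates: λ₁ = 9.5×0.39 = 3.705, λ₂ = 9.5×0.61 = 5.795
Station 1: ρ₁ = 3.705/13.8 = 0.26848, L₁ = ρ₁/(1-ρ₁) = 0.26848/(1-0.26848) = 0.3670
Station 2: ρ₂ = 5.795/12.1 = 0.47893, L₂ = ρ₂/(1-ρ₂) = 0.47893/(1-0.47893) = 0.9191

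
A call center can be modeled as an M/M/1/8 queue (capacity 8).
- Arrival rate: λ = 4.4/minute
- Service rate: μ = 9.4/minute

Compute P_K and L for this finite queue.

ρ = λ/μ = 4.4/9.4 = 0.4681
P₀ = (1-ρ)/(1-ρ^(K+1)) = (1-0.4681)/(1-0.4681^9) = 0.5319/0.9989 = 0.5325
P_K = P₀×ρ^K = 0.5325 × 0.4681^8 = 0.5325 × 0.002305 = 0.001227
Blocking probability P_8 = 0.001227 (0.12%)
L = ρ[1 - (K+1)ρ^K + Kρ^(K+1)] / [(1-ρ)(1-ρ^(K+1))]
L = 0.4681 × (1 - 9×0.002305 + 8×0.001079) / ((1 - 0.4681) × (1 - 0.001079)) = 0.8703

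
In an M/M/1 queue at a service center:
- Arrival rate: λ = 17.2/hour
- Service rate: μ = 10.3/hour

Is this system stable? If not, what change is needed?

Stability requires ρ = λ/(cμ) < 1
ρ = 17.2/(1 × 10.3) = 17.2/10.30 = 1.6699
Since 1.6699 ≥ 1, the system is UNSTABLE.
Queue grows without bound. Need μ > λ = 17.2.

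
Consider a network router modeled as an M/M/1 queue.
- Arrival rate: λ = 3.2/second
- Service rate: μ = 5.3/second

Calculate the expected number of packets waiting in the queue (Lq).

ρ = λ/μ = 3.2/5.3 = 0.6038
For M/M/1: Lq = λ²/(μ(μ-λ))
Lq = 10.24/(5.3 × 2.10)
Lq = 0.9200 packets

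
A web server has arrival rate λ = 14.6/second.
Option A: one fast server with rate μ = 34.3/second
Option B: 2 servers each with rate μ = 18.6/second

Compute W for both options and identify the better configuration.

Option A: single server μ = 34.3 (M/M/1)
  ρ_A = 14.6/34.3 = 0.4257
  W_A = 1/(μ-λ) = 1/(34.3-14.6) = 1/19.70 = 0.05076

Option B: 2 servers μ = 18.6 (M/M/2)
  ρ_B = λ/(cμ) = 14.6/(2×18.6) = 0.3925
  Offered load a = λ/μ = cρ = 14.6/18.6 = 0.7849
  P₀ = [ Σₙ₌₀^1 aⁿ/n! + a^2/(2!(1-ρ)) ]⁻¹
  Σ = a^0/0! + a^1/1! = 1.0000 + 0.7849 = 1.7849
  a^2/(2!(1-ρ)) = 0.6161/(2 × 0.6075) = 0.5071
  P₀ = 1/(1.7849 + 0.5071) = 0.4363
  Lq = P₀·a^2·ρ / (2!(1-ρ)²) = 0.4363 × 0.6161 × 0.3925 / (2 × 0.3691) = 0.1429
  Wq_B = Lq/λ = 0.14292/14.6 = 0.009789
  W_B = Wq_B + 1/μ = 0.009789 + 0.05376 = 0.06355

Since W_A = 0.05076 < W_B = 0.06355, Option A (single fast server) has the shorter time in system.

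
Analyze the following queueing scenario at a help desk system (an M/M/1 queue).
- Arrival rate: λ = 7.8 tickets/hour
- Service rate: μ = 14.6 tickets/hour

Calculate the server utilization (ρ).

Server utilization: ρ = λ/μ
ρ = 7.8/14.6 = 0.5342
The server is busy 53.42% of the time.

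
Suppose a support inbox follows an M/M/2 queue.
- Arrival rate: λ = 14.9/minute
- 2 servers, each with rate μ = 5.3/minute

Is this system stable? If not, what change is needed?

Stability requires ρ = λ/(cμ) < 1
ρ = 14.9/(2 × 5.3) = 14.9/10.60 = 1.4057
Since 1.4057 ≥ 1, the system is UNSTABLE.
Need c > λ/μ = 14.9/5.3 = 2.81.
Minimum servers needed: c = 3.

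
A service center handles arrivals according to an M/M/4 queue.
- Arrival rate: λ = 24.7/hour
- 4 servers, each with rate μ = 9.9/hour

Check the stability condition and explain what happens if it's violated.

Stability requires ρ = λ/(cμ) < 1
ρ = 24.7/(4 × 9.9) = 24.7/39.60 = 0.6237
Since 0.6237 < 1, the system is STABLE.
The servers are busy 62.37% of the time.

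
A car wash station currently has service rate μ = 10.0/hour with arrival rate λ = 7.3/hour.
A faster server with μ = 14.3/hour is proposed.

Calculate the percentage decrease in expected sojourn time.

System 1: ρ₁ = 7.3/10.0 = 0.7300, W₁ = 1/(10.0-7.3) = 0.37037
System 2: ρ₂ = 7.3/14.3 = 0.5105, W₂ = 1/(14.3-7.3) = 0.14286
Improvement: (W₁-W₂)/W₁ = (0.37037-0.14286)/0.37037 = 61.43%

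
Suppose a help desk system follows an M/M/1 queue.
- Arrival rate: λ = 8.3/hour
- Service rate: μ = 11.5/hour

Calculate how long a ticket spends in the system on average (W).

First, compute utilization: ρ = λ/μ = 8.3/11.5 = 0.7217
For M/M/1: W = 1/(μ-λ)
W = 1/(11.5-8.3) = 1/3.20
W = 0.3125 hours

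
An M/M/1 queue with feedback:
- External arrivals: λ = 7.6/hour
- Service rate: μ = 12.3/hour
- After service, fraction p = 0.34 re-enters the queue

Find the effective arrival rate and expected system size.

Effective arrival rate: λ_eff = λ/(1-p) = 7.6/(1-0.34) = 7.6/0.66 = 11.51515
ρ = λ_eff/μ = 11.51515/12.3 = 0.936191
L = ρ/(1-ρ) = 0.936191/(1-0.936191) = 14.6718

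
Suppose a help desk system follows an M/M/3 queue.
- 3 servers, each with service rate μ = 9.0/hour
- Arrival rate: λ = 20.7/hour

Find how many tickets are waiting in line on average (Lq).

Traffic intensity: ρ = λ/(cμ) = 20.7/(3×9.0) = 0.7667
Since ρ = 0.7667 < 1, system is stable.
Offered load a = λ/μ = cρ = 20.7/9.0 = 2.3000
P₀ = [ Σₙ₌₀^2 aⁿ/n! + a^3/(3!(1-ρ)) ]⁻¹
Σ = a^0/0! + a^1/1! + a^2/2! = 1.0000 + 2.3000 + 2.6450 = 5.9450
a^3/(3!(1-ρ)) = 12.1670/(6 × 0.233333) = 8.6907
P₀ = 1/(5.9450 + 8.6907) = 0.06833
Lq = P₀·a^3·ρ / (3!(1-ρ)²) = 0.068326 × 12.1670 × 0.76667 / (6 × 0.054444) = 1.9511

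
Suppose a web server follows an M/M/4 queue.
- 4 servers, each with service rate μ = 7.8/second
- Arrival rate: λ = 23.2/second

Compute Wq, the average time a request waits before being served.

Traffic intensity: ρ = λ/(cμ) = 23.2/(4×7.8) = 0.7436
Since ρ = 0.7436 < 1, system is stable.
Offered load a = λ/μ = cρ = 23.2/7.8 = 2.9744
P₀ = [ Σₙ₌₀^3 aⁿ/n! + a^4/(4!(1-ρ)) ]⁻¹
Σ = a^0/0! + a^1/1! + a^2/2! + a^3/3! = 1.0000 + 2.9744 + 4.4234 + 4.3856 = 12.7834
a^4/(4!(1-ρ)) = 78.26607/(24 × 0.2564103) = 12.7182
P₀ = 1/(12.7834 + 12.7182) = 0.03921
Lq = P₀·a^4·ρ / (4!(1-ρ)²) = 0.039213 × 78.2661 × 0.74359 / (24 × 0.065746) = 1.4463
Wq = Lq/λ = 1.4463/23.2 = 0.06234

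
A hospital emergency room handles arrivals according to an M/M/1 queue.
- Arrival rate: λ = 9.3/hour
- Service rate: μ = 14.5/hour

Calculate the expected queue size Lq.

ρ = λ/μ = 9.3/14.5 = 0.6414
For M/M/1: Lq = λ²/(μ(μ-λ))
Lq = 86.49/(14.5 × 5.20)
Lq = 1.1471 patients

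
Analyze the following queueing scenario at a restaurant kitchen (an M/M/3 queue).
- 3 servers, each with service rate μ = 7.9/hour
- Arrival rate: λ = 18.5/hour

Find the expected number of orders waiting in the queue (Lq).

Traffic intensity: ρ = λ/(cμ) = 18.5/(3×7.9) = 0.7806
Since ρ = 0.7806 < 1, system is stable.
Offered load a = λ/μ = cρ = 18.5/7.9 = 2.3418
P₀ = [ Σₙ₌₀^2 aⁿ/n! + a^3/(3!(1-ρ)) ]⁻¹
Σ = a^0/0! + a^1/1! + a^2/2! = 1.0000 + 2.3418 + 2.7419 = 6.0837
a^3/(3!(1-ρ)) = 12.8420/(6 × 0.219409) = 9.7550
P₀ = 1/(6.0837 + 9.7550) = 0.06314
Lq = P₀·a^3·ρ / (3!(1-ρ)²) = 0.063136 × 12.8420 × 0.78059 / (6 × 0.048140) = 2.1912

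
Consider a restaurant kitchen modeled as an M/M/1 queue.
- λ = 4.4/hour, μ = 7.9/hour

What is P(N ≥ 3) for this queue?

ρ = λ/μ = 4.4/7.9 = 0.5570
P(N ≥ n) = ρⁿ
P(N ≥ 3) = 0.5570^3
P(N ≥ 3) = 0.1728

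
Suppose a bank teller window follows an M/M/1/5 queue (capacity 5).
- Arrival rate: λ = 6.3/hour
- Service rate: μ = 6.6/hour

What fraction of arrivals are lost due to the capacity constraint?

ρ = λ/μ = 6.3/6.6 = 0.95455
P₀ = (1-ρ)/(1-ρ^(K+1)) = (1-0.95455)/(1-0.95455^6) = 0.045450/0.24353 = 0.1866
P_K = P₀×ρ^K = 0.1866 × 0.95455^5 = 0.1866 × 0.7925 = 0.1479
Blocking probability = 14.79%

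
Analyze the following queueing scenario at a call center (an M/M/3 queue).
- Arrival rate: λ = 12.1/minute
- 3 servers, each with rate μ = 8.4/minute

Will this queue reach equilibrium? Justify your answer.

Stability requires ρ = λ/(cμ) < 1
ρ = 12.1/(3 × 8.4) = 12.1/25.20 = 0.4802
Since 0.4802 < 1, the system is STABLE.
The servers are busy 48.02% of the time.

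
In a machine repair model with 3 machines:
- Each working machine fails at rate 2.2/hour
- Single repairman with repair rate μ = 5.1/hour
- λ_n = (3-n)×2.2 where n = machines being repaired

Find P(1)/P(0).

P(1)/P(0) = ∏_{i=0}^{1-1} λ_i/μ_{i+1}
= (3-0)×2.2/5.1
= 1.2941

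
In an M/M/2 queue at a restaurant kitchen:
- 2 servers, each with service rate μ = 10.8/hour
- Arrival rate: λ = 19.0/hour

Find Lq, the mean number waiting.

Traffic intensity: ρ = λ/(cμ) = 19.0/(2×10.8) = 0.8796
Since ρ = 0.8796 < 1, system is stable.
Offered load a = λ/μ = cρ = 19.0/10.8 = 1.7593
P₀ = [ Σₙ₌₀^1 aⁿ/n! + a^2/(2!(1-ρ)) ]⁻¹
Σ = a^0/0! + a^1/1! = 1.0000 + 1.7593 = 2.7593
a^2/(2!(1-ρ)) = 3.094993/(2 × 0.1203704) = 12.8561
P₀ = 1/(2.7593 + 12.8561) = 0.06404
Lq = P₀·a^2·ρ / (2!(1-ρ)²) = 0.064039 × 3.0950 × 0.87963 / (2 × 0.014489) = 6.0164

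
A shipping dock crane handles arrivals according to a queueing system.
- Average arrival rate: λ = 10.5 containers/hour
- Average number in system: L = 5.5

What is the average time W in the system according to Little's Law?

Little's Law: L = λW, so W = L/λ
W = 5.5/10.5 = 0.5238 hours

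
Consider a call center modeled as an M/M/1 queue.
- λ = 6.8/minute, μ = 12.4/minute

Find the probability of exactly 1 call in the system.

ρ = λ/μ = 6.8/12.4 = 0.5484
P(n) = (1-ρ)ρⁿ
P(1) = (1-0.5484) × 0.5484^1
P(1) = 0.4516 × 0.5484
P(1) = 0.2477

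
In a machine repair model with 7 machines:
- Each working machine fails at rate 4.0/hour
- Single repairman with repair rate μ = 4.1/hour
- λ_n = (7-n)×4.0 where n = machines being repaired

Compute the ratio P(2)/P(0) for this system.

P(2)/P(0) = ∏_{i=0}^{2-1} λ_i/μ_{i+1}
= (7-0)×4.0/4.1 × (7-1)×4.0/4.1
= 39.9762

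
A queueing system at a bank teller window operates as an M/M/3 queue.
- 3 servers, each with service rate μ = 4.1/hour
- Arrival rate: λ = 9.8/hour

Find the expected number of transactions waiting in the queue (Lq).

Traffic intensity: ρ = λ/(cμ) = 9.8/(3×4.1) = 0.7967
Since ρ = 0.7967 < 1, system is stable.
Offered load a = λ/μ = cρ = 9.8/4.1 = 2.3902
P₀ = [ Σₙ₌₀^2 aⁿ/n! + a^3/(3!(1-ρ)) ]⁻¹
Σ = a^0/0! + a^1/1! + a^2/2! = 1.00000 + 2.39024 + 2.85663 = 6.2469
a^3/(3!(1-ρ)) = 13.6561/(6 × 0.203252) = 11.1980
P₀ = 1/(6.2469 + 11.1980) = 0.05732
Lq = P₀·a^3·ρ / (3!(1-ρ)²) = 0.057323 × 13.6561 × 0.79675 / (6 × 0.041311) = 2.5163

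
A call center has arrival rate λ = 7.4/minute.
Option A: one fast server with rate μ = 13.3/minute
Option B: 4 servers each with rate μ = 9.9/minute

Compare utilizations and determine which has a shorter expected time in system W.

Option A: single server μ = 13.3 (M/M/1)
  ρ_A = 7.4/13.3 = 0.5564
  W_A = 1/(μ-λ) = 1/(13.3-7.4) = 1/5.90 = 0.1695

Option B: 4 servers μ = 9.9 (M/M/4)
  ρ_B = λ/(cμ) = 7.4/(4×9.9) = 0.1869
  Offered load a = λ/μ = cρ = 7.4/9.9 = 0.7475
  P₀ = [ Σₙ₌₀^3 aⁿ/n! + a^4/(4!(1-ρ)) ]⁻¹
  Σ = a^0/0! + a^1/1! + a^2/2! + a^3/3! = 1.0000 + 0.74747 + 0.27936 + 0.069605 = 2.0964
  a^4/(4!(1-ρ)) = 0.3122/(24 × 0.8131) = 0.01600
  P₀ = 1/(2.0964 + 0.01600) = 0.4734
  Lq = P₀·a^4·ρ / (4!(1-ρ)²) = 0.47339 × 0.31217 × 0.18687 / (24 × 0.66118) = 0.001740
  Wq_B = Lq/λ = 0.0017402/7.4 = 0.0002352
  W_B = Wq_B + 1/μ = 0.0002352 + 0.1010 = 0.1012

Since W_B = 0.1012 < W_A = 0.1695, Option B (multiple servers) has the shorter time in system.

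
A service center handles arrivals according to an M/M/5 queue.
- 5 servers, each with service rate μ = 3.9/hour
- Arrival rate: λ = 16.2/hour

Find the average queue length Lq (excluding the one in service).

Traffic intensity: ρ = λ/(cμ) = 16.2/(5×3.9) = 0.8308
Since ρ = 0.8308 < 1, system is stable.
Offered load a = λ/μ = cρ = 16.2/3.9 = 4.1538
P₀ = [ Σₙ₌₀^4 aⁿ/n! + a^5/(5!(1-ρ)) ]⁻¹
Σ = a^0/0! + a^1/1! + a^2/2! + a^3/3! + a^4/4! = 1.00000 + 4.15385 + 8.62722 + 11.9454 + 12.4048 = 38.1313
a^5/(5!(1-ρ)) = 1236.6649/(120 × 0.1692308) = 60.8964
P₀ = 1/(38.1313 + 60.8964) = 0.01010
Lq = P₀·a^5·ρ / (5!(1-ρ)²) = 0.010098 × 1236.6649 × 0.83077 / (120 × 0.028639) = 3.0188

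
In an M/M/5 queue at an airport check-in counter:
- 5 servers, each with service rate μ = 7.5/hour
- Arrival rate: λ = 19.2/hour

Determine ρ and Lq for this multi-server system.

Traffic intensity: ρ = λ/(cμ) = 19.2/(5×7.5) = 0.5120
Since ρ = 0.5120 < 1, system is stable.
Offered load a = λ/μ = cρ = 19.2/7.5 = 2.5600
P₀ = [ Σₙ₌₀^4 aⁿ/n! + a^5/(5!(1-ρ)) ]⁻¹
Σ = a^0/0! + a^1/1! + a^2/2! + a^3/3! + a^4/4! = 1.0000 + 2.5600 + 3.2768 + 2.7962 + 1.7896 = 11.4226
a^5/(5!(1-ρ)) = 109.9512/(120 × 0.4880) = 1.8776
P₀ = 1/(11.4226 + 1.8776) = 0.07519
Lq = P₀·a^5·ρ / (5!(1-ρ)²) = 0.07519 × 109.9512 × 0.5120 / (120 × 0.2381) = 0.1481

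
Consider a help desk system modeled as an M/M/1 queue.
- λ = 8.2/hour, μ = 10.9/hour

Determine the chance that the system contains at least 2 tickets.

ρ = λ/μ = 8.2/10.9 = 0.75229
P(N ≥ n) = ρⁿ
P(N ≥ 2) = 0.75229^2
P(N ≥ 2) = 0.5659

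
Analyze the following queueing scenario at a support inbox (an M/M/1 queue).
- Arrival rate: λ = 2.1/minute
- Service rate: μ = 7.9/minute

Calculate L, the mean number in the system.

ρ = λ/μ = 2.1/7.9 = 0.2658
For M/M/1: L = λ/(μ-λ)
L = 2.1/(7.9-2.1) = 2.1/5.80
L = 0.3621 emails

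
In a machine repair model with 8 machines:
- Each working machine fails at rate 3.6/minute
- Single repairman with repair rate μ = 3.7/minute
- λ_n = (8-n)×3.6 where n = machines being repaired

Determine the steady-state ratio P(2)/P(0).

P(2)/P(0) = ∏_{i=0}^{2-1} λ_i/μ_{i+1}
= (8-0)×3.6/3.7 × (8-1)×3.6/3.7
= 53.0139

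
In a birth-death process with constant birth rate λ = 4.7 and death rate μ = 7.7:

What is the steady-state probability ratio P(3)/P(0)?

For constant rates: P(n)/P(0) = (λ/μ)^n
P(3)/P(0) = (4.7/7.7)^3 = 0.6104^3 = 0.2274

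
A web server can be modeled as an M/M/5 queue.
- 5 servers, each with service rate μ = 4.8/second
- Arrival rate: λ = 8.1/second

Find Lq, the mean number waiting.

Traffic intensity: ρ = λ/(cμ) = 8.1/(5×4.8) = 0.3375
Since ρ = 0.3375 < 1, system is stable.
Offered load a = λ/μ = cρ = 8.1/4.8 = 1.6875
P₀ = [ Σₙ₌₀^4 aⁿ/n! + a^5/(5!(1-ρ)) ]⁻¹
Σ = a^0/0! + a^1/1! + a^2/2! + a^3/3! + a^4/4! = 1.0000 + 1.6875 + 1.4238 + 0.8009 + 0.3379 = 5.2501
a^5/(5!(1-ρ)) = 13.6842/(120 × 0.6625) = 0.1721
P₀ = 1/(5.2501 + 0.1721) = 0.1844
Lq = P₀·a^5·ρ / (5!(1-ρ)²) = 0.1844 × 13.6842 × 0.3375 / (120 × 0.4389) = 0.01617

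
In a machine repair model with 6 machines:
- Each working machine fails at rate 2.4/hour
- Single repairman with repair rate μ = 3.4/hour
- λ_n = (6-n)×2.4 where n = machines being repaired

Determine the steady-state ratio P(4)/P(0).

P(4)/P(0) = ∏_{i=0}^{4-1} λ_i/μ_{i+1}
= (6-0)×2.4/3.4 × (6-1)×2.4/3.4 × (6-2)×2.4/3.4 × (6-3)×2.4/3.4
= 89.3782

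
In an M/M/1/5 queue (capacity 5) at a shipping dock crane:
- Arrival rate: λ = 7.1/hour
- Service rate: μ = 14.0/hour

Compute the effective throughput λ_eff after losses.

ρ = λ/μ = 7.1/14.0 = 0.50714
P₀ = (1-ρ)/(1-ρ^(K+1)) = (1-0.50714)/(1-0.50714^6) = 0.4929/0.9830 = 0.5014
P_K = P₀×ρ^K = 0.5014 × 0.50714^5 = 0.5014 × 0.03355 = 0.01682
λ_eff = λ(1-P_K) = 7.1 × (1 - 0.01682) = 7.1 × 0.98318 = 6.9806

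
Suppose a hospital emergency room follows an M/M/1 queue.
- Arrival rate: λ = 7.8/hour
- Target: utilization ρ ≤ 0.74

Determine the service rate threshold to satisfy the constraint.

ρ = λ/μ, so μ = λ/ρ
μ ≥ 7.8/0.74 = 10.5405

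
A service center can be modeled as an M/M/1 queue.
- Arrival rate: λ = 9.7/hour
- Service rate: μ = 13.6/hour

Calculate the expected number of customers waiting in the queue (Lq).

ρ = λ/μ = 9.7/13.6 = 0.7132
For M/M/1: Lq = λ²/(μ(μ-λ))
Lq = 94.09/(13.6 × 3.90)
Lq = 1.7739 customers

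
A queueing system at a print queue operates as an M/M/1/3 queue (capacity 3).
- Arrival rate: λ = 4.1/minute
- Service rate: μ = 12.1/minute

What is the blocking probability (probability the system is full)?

ρ = λ/μ = 4.1/12.1 = 0.338843
P₀ = (1-ρ)/(1-ρ^(K+1)) = (1-0.338843)/(1-0.338843^4) = 0.6612/0.9868 = 0.6700
P_K = P₀×ρ^K = 0.66999 × 0.338843^3 = 0.66999 × 0.038904 = 0.02607
Blocking probability = 2.61%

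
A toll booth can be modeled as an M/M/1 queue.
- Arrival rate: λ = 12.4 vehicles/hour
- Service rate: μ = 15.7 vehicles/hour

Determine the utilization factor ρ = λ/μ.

Server utilization: ρ = λ/μ
ρ = 12.4/15.7 = 0.7898
The server is busy 78.98% of the time.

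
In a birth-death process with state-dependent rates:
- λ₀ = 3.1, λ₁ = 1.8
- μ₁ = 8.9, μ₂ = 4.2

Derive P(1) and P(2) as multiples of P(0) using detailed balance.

Balance equations:
State 0: λ₀P₀ = μ₁P₁ → P₁ = (λ₀/μ₁)P₀ = (3.1/8.9)P₀ = 0.3483P₀
State 1: P₂ = (λ₀λ₁)/(μ₁μ₂)P₀ = (3.1×1.8)/(8.9×4.2)P₀ = 0.1493P₀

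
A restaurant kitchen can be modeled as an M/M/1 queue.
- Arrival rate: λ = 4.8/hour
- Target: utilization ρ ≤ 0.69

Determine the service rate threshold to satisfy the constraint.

ρ = λ/μ, so μ = λ/ρ
μ ≥ 4.8/0.69 = 6.9565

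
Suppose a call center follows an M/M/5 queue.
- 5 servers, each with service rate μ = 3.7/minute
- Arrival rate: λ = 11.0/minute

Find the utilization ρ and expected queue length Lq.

Traffic intensity: ρ = λ/(cμ) = 11.0/(5×3.7) = 0.5946
Since ρ = 0.5946 < 1, system is stable.
Offered load a = λ/μ = cρ = 11.0/3.7 = 2.9730
P₀ = [ Σₙ₌₀^4 aⁿ/n! + a^5/(5!(1-ρ)) ]⁻¹
Σ = a^0/0! + a^1/1! + a^2/2! + a^3/3! + a^4/4! = 1.00000 + 2.97297 + 4.41928 + 4.37947 + 3.25501 = 16.0267
a^5/(5!(1-ρ)) = 232.2495/(120 × 0.40541) = 4.7740
P₀ = 1/(16.0267 + 4.7740) = 0.04808
Lq = P₀·a^5·ρ / (5!(1-ρ)²) = 0.04808 × 232.2495 × 0.5946 / (120 × 0.1644) = 0.3366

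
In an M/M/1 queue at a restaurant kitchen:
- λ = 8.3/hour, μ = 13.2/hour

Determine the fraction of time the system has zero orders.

ρ = λ/μ = 8.3/13.2 = 0.6288
P(0) = 1 - ρ = 1 - 0.6288 = 0.3712
The server is idle 37.12% of the time.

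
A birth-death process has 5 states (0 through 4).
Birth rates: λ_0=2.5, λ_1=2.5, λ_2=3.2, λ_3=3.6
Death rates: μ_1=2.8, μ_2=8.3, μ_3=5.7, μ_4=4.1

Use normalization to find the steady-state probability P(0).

Ratios P(n)/P(0) = (λ₀···λₙ₋₁)/(μ₁···μₙ):
P(1)/P(0) = (2.5)/(2.8) = 0.89286
P(2)/P(0) = (2.5×2.5)/(2.8×8.3) = 0.26893
P(3)/P(0) = (2.5×2.5×3.2)/(2.8×8.3×5.7) = 0.15098
P(4)/P(0) = (2.5×2.5×3.2×3.6)/(2.8×8.3×5.7×4.1) = 0.13257

Normalization: ∑ P(n) = 1
P(0) × (1.0000 + 0.89286 + 0.26893 + 0.15098 + 0.13257) = 1
P(0) × 2.4453 = 1
P(0) = 1/2.4453 = 0.4089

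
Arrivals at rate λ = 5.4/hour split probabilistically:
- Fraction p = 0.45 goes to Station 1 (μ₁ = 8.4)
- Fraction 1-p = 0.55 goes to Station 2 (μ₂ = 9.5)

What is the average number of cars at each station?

Effective rates: λ₁ = 5.4×0.45 = 2.43, λ₂ = 5.4×0.55 = 2.97
Station 1: ρ₁ = 2.43/8.4 = 0.28929, L₁ = ρ₁/(1-ρ₁) = 0.28929/(1-0.28929) = 0.4070
Station 2: ρ₂ = 2.97/9.5 = 0.3126, L₂ = ρ₂/(1-ρ₂) = 0.3126/(1-0.3126) = 0.4548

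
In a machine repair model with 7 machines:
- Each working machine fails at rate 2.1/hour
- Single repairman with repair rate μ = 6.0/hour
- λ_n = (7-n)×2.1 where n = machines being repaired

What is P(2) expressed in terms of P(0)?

P(2)/P(0) = ∏_{i=0}^{2-1} λ_i/μ_{i+1}
= (7-0)×2.1/6.0 × (7-1)×2.1/6.0
= 5.1450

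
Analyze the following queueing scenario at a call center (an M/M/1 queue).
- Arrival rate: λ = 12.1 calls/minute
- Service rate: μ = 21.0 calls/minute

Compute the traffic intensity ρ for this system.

Server utilization: ρ = λ/μ
ρ = 12.1/21.0 = 0.5762
The server is busy 57.62% of the time.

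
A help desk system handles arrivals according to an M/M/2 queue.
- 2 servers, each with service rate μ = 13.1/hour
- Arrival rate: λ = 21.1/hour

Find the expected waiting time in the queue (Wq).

Traffic intensity: ρ = λ/(cμ) = 21.1/(2×13.1) = 0.8053
Since ρ = 0.8053 < 1, system is stable.
Offered load a = λ/μ = cρ = 21.1/13.1 = 1.6107
P₀ = [ Σₙ₌₀^1 aⁿ/n! + a^2/(2!(1-ρ)) ]⁻¹
Σ = a^0/0! + a^1/1! = 1.0000 + 1.6107 = 2.6107
a^2/(2!(1-ρ)) = 2.59431/(2 × 0.194656) = 6.6638
P₀ = 1/(2.6107 + 6.6638) = 0.1078
Lq = P₀·a^2·ρ / (2!(1-ρ)²) = 0.1078224 × 2.594313 × 0.8053435 / (2 × 0.03789115) = 2.9727
Wq = Lq/λ = 2.9727/21.1 = 0.1409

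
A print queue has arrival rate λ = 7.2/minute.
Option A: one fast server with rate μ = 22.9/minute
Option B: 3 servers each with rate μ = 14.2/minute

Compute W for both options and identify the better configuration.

Option A: single server μ = 22.9 (M/M/1)
  ρ_A = 7.2/22.9 = 0.3144
  W_A = 1/(μ-λ) = 1/(22.9-7.2) = 1/15.70 = 0.06369

Option B: 3 servers μ = 14.2 (M/M/3)
  ρ_B = λ/(cμ) = 7.2/(3×14.2) = 0.1690
  Offered load a = λ/μ = cρ = 7.2/14.2 = 0.5070
  P₀ = [ Σₙ₌₀^2 aⁿ/n! + a^3/(3!(1-ρ)) ]⁻¹
  Σ = a^0/0! + a^1/1! + a^2/2! = 1.0000 + 0.50704 + 0.12855 = 1.6356
  a^3/(3!(1-ρ)) = 0.130356/(6 × 0.830986) = 0.02614
  P₀ = 1/(1.6356 + 0.02614) = 0.6018
  Lq = P₀·a^3·ρ / (3!(1-ρ)²) = 0.60178 × 0.13036 × 0.16901 / (6 × 0.69054) = 0.003200
  Wq_B = Lq/λ = 0.00320004/7.2 = 0.00044445
  W_B = Wq_B + 1/μ = 0.00044445 + 0.070423 = 0.07087

Since W_A = 0.06369 < W_B = 0.07087, Option A (single fast server) has the shorter time in system.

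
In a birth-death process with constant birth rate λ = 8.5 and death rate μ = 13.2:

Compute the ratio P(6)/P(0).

For constant rates: P(n)/P(0) = (λ/μ)^n
P(6)/P(0) = (8.5/13.2)^6 = 0.64394^6 = 0.07130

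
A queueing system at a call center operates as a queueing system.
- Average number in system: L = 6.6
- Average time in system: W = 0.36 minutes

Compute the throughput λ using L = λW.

Little's Law: L = λW, so λ = L/W
λ = 6.6/0.36 = 18.3333 calls/minute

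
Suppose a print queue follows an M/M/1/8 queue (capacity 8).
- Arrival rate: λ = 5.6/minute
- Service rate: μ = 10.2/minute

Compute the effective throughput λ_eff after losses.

ρ = λ/μ = 5.6/10.2 = 0.54902
P₀ = (1-ρ)/(1-ρ^(K+1)) = (1-0.54902)/(1-0.54902^9) = 0.4510/0.9955 = 0.4530
P_K = P₀×ρ^K = 0.4530 × 0.54902^8 = 0.4530 × 0.008255 = 0.003740
λ_eff = λ(1-P_K) = 5.6 × (1 - 0.003740) = 5.6 × 0.99626 = 5.5791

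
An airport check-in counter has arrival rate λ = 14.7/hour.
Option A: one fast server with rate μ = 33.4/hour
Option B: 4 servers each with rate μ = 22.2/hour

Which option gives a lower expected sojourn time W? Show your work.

Option A: single server μ = 33.4 (M/M/1)
  ρ_A = 14.7/33.4 = 0.4401
  W_A = 1/(μ-λ) = 1/(33.4-14.7) = 1/18.70 = 0.05348

Option B: 4 servers μ = 22.2 (M/M/4)
  ρ_B = λ/(cμ) = 14.7/(4×22.2) = 0.1655
  Offered load a = λ/μ = cρ = 14.7/22.2 = 0.6622
  P₀ = [ Σₙ₌₀^3 aⁿ/n! + a^4/(4!(1-ρ)) ]⁻¹
  Σ = a^0/0! + a^1/1! + a^2/2! + a^3/3! = 1.0000 + 0.6622 + 0.2192 + 0.04839 = 1.9298
  a^4/(4!(1-ρ)) = 0.192246/(24 × 0.834459) = 0.009599
  P₀ = 1/(1.9298 + 0.009599) = 0.5156
  Lq = P₀·a^4·ρ / (4!(1-ρ)²) = 0.51563 × 0.19225 × 0.16554 / (24 × 0.69632) = 0.0009819
  Wq_B = Lq/λ = 0.00098192/14.7 = 0.000066797
  W_B = Wq_B + 1/μ = 0.000066797 + 0.045045 = 0.04511

Since W_B = 0.04511 < W_A = 0.05348, Option B (multiple servers) has the shorter time in system.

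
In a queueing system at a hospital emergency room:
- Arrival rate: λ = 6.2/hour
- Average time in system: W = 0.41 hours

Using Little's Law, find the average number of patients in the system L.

Little's Law: L = λW
L = 6.2 × 0.41 = 2.5420 patients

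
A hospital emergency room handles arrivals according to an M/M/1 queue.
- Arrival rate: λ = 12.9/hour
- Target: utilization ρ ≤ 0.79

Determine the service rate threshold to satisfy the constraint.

ρ = λ/μ, so μ = λ/ρ
μ ≥ 12.9/0.79 = 16.3291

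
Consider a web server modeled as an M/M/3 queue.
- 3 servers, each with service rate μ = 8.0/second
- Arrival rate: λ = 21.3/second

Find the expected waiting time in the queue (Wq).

Traffic intensity: ρ = λ/(cμ) = 21.3/(3×8.0) = 0.8875
Since ρ = 0.8875 < 1, system is stable.
Offered load a = λ/μ = cρ = 21.3/8.0 = 2.6625
P₀ = [ Σₙ₌₀^2 aⁿ/n! + a^3/(3!(1-ρ)) ]⁻¹
Σ = a^0/0! + a^1/1! + a^2/2! = 1.0000 + 2.6625 + 3.5445 = 7.2070
a^3/(3!(1-ρ)) = 18.8742/(6 × 0.1125) = 27.9618
P₀ = 1/(7.2070 + 27.9618) = 0.02843
Lq = P₀·a^3·ρ / (3!(1-ρ)²) = 0.028434 × 18.8742 × 0.88750 / (6 × 0.012656) = 6.2723
Wq = Lq/λ = 6.2723/21.3 = 0.2945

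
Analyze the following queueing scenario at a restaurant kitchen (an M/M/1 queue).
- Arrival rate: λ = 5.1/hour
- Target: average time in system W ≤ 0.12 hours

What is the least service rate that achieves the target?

For M/M/1: W = 1/(μ-λ)
Need W ≤ 0.12, so 1/(μ-λ) ≤ 0.12
μ - λ ≥ 1/0.12 = 8.3333
μ ≥ 5.1 + 8.3333 = 13.4333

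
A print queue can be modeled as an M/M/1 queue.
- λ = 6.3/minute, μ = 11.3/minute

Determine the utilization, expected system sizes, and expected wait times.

Step 1: ρ = λ/μ = 6.3/11.3 = 0.5575
Step 2: L = λ/(μ-λ) = 6.3/5.00 = 1.2600
Step 3: Lq = λ²/(μ(μ-λ)) = 39.69/(11.3×5.00) = 0.7025
Step 4: W = 1/(μ-λ) = 1/5.00 = 0.2000
Step 5: Wq = λ/(μ(μ-λ)) = 6.3/(11.3×5.00) = 0.1115
Step 6: P(0) = 1-ρ = 0.4425
Verify: L = λW = 6.3×0.2000 = 1.2600 ✔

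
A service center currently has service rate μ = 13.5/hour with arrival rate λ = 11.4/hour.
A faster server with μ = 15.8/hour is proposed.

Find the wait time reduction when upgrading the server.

System 1: ρ₁ = 11.4/13.5 = 0.8444, W₁ = 1/(13.5-11.4) = 0.4762
System 2: ρ₂ = 11.4/15.8 = 0.7215, W₂ = 1/(15.8-11.4) = 0.2273
Improvement: (W₁-W₂)/W₁ = (0.4762-0.2273)/0.4762 = 52.27%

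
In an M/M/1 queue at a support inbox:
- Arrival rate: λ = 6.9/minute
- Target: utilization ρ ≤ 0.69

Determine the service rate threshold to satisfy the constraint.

ρ = λ/μ, so μ = λ/ρ
μ ≥ 6.9/0.69 = 10.0000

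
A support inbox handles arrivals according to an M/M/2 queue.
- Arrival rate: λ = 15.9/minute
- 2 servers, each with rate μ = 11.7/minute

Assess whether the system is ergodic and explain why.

Stability requires ρ = λ/(cμ) < 1
ρ = 15.9/(2 × 11.7) = 15.9/23.40 = 0.6795
Since 0.6795 < 1, the system is STABLE.
The servers are busy 67.95% of the time.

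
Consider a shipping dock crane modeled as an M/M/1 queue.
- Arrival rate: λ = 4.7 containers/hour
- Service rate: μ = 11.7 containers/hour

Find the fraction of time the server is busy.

Server utilization: ρ = λ/μ
ρ = 4.7/11.7 = 0.4017
The server is busy 40.17% of the time.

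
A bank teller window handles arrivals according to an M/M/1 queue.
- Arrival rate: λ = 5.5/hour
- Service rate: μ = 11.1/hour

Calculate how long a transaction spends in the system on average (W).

First, compute utilization: ρ = λ/μ = 5.5/11.1 = 0.4955
For M/M/1: W = 1/(μ-λ)
W = 1/(11.1-5.5) = 1/5.60
W = 0.1786 hours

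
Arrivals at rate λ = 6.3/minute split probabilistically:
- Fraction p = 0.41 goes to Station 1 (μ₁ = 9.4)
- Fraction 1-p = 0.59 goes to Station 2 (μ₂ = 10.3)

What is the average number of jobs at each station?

Effective rates: λ₁ = 6.3×0.41 = 2.583, λ₂ = 6.3×0.59 = 3.717
Station 1: ρ₁ = 2.583/9.4 = 0.2748, L₁ = ρ₁/(1-ρ₁) = 0.2748/(1-0.2748) = 0.3789
Station 2: ρ₂ = 3.717/10.3 = 0.36087, L₂ = ρ₂/(1-ρ₂) = 0.36087/(1-0.36087) = 0.5646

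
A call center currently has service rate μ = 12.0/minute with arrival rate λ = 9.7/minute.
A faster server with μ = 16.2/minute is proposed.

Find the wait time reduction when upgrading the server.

System 1: ρ₁ = 9.7/12.0 = 0.8083, W₁ = 1/(12.0-9.7) = 0.434783
System 2: ρ₂ = 9.7/16.2 = 0.5988, W₂ = 1/(16.2-9.7) = 0.153846
Improvement: (W₁-W₂)/W₁ = (0.434783-0.153846)/0.434783 = 64.62%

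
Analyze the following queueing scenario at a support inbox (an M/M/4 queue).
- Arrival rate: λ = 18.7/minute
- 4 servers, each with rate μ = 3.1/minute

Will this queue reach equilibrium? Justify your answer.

Stability requires ρ = λ/(cμ) < 1
ρ = 18.7/(4 × 3.1) = 18.7/12.40 = 1.5081
Since 1.5081 ≥ 1, the system is UNSTABLE.
Need c > λ/μ = 18.7/3.1 = 6.03.
Minimum servers needed: c = 7.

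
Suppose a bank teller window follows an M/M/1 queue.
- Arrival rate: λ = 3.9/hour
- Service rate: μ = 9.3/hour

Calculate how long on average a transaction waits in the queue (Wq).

First, compute utilization: ρ = λ/μ = 3.9/9.3 = 0.4194
For M/M/1: Wq = λ/(μ(μ-λ))
Wq = 3.9/(9.3 × (9.3-3.9))
Wq = 3.9/(9.3 × 5.40)
Wq = 0.07766 hours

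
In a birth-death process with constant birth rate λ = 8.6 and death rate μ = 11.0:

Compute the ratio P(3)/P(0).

For constant rates: P(n)/P(0) = (λ/μ)^n
P(3)/P(0) = (8.6/11.0)^3 = 0.78182^3 = 0.4779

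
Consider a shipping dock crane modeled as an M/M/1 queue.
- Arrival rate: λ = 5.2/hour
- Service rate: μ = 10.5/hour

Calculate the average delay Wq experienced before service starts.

First, compute utilization: ρ = λ/μ = 5.2/10.5 = 0.4952
For M/M/1: Wq = λ/(μ(μ-λ))
Wq = 5.2/(10.5 × (10.5-5.2))
Wq = 5.2/(10.5 × 5.30)
Wq = 0.09344 hours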